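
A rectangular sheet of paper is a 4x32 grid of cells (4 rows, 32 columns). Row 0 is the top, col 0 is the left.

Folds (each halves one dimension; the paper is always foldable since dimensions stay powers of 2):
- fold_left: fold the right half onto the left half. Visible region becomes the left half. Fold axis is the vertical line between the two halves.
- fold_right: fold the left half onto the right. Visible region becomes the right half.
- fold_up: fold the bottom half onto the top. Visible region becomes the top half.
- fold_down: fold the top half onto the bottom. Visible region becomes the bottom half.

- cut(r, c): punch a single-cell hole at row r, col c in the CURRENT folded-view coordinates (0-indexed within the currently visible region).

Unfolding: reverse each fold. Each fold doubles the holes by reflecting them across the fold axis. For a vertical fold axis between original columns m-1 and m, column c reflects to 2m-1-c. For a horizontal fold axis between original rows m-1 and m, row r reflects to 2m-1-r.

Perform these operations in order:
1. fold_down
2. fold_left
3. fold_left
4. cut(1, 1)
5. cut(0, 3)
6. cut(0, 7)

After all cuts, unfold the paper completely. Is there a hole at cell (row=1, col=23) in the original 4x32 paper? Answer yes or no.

Op 1 fold_down: fold axis h@2; visible region now rows[2,4) x cols[0,32) = 2x32
Op 2 fold_left: fold axis v@16; visible region now rows[2,4) x cols[0,16) = 2x16
Op 3 fold_left: fold axis v@8; visible region now rows[2,4) x cols[0,8) = 2x8
Op 4 cut(1, 1): punch at orig (3,1); cuts so far [(3, 1)]; region rows[2,4) x cols[0,8) = 2x8
Op 5 cut(0, 3): punch at orig (2,3); cuts so far [(2, 3), (3, 1)]; region rows[2,4) x cols[0,8) = 2x8
Op 6 cut(0, 7): punch at orig (2,7); cuts so far [(2, 3), (2, 7), (3, 1)]; region rows[2,4) x cols[0,8) = 2x8
Unfold 1 (reflect across v@8): 6 holes -> [(2, 3), (2, 7), (2, 8), (2, 12), (3, 1), (3, 14)]
Unfold 2 (reflect across v@16): 12 holes -> [(2, 3), (2, 7), (2, 8), (2, 12), (2, 19), (2, 23), (2, 24), (2, 28), (3, 1), (3, 14), (3, 17), (3, 30)]
Unfold 3 (reflect across h@2): 24 holes -> [(0, 1), (0, 14), (0, 17), (0, 30), (1, 3), (1, 7), (1, 8), (1, 12), (1, 19), (1, 23), (1, 24), (1, 28), (2, 3), (2, 7), (2, 8), (2, 12), (2, 19), (2, 23), (2, 24), (2, 28), (3, 1), (3, 14), (3, 17), (3, 30)]
Holes: [(0, 1), (0, 14), (0, 17), (0, 30), (1, 3), (1, 7), (1, 8), (1, 12), (1, 19), (1, 23), (1, 24), (1, 28), (2, 3), (2, 7), (2, 8), (2, 12), (2, 19), (2, 23), (2, 24), (2, 28), (3, 1), (3, 14), (3, 17), (3, 30)]

Answer: yes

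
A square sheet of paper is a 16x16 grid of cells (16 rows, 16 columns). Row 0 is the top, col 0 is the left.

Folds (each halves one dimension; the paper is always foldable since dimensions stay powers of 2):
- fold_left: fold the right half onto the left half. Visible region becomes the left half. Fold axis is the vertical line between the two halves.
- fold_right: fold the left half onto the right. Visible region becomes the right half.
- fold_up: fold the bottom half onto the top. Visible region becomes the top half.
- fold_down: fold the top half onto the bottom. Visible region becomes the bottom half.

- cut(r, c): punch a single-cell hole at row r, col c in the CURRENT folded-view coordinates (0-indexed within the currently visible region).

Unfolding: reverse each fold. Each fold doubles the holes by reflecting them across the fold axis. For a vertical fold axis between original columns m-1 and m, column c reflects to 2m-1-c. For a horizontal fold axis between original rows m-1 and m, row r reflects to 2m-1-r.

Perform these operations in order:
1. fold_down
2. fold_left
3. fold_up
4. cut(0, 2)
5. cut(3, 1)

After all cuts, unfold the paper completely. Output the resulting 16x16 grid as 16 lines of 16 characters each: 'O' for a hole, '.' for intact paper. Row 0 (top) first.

Op 1 fold_down: fold axis h@8; visible region now rows[8,16) x cols[0,16) = 8x16
Op 2 fold_left: fold axis v@8; visible region now rows[8,16) x cols[0,8) = 8x8
Op 3 fold_up: fold axis h@12; visible region now rows[8,12) x cols[0,8) = 4x8
Op 4 cut(0, 2): punch at orig (8,2); cuts so far [(8, 2)]; region rows[8,12) x cols[0,8) = 4x8
Op 5 cut(3, 1): punch at orig (11,1); cuts so far [(8, 2), (11, 1)]; region rows[8,12) x cols[0,8) = 4x8
Unfold 1 (reflect across h@12): 4 holes -> [(8, 2), (11, 1), (12, 1), (15, 2)]
Unfold 2 (reflect across v@8): 8 holes -> [(8, 2), (8, 13), (11, 1), (11, 14), (12, 1), (12, 14), (15, 2), (15, 13)]
Unfold 3 (reflect across h@8): 16 holes -> [(0, 2), (0, 13), (3, 1), (3, 14), (4, 1), (4, 14), (7, 2), (7, 13), (8, 2), (8, 13), (11, 1), (11, 14), (12, 1), (12, 14), (15, 2), (15, 13)]

Answer: ..O..........O..
................
................
.O............O.
.O............O.
................
................
..O..........O..
..O..........O..
................
................
.O............O.
.O............O.
................
................
..O..........O..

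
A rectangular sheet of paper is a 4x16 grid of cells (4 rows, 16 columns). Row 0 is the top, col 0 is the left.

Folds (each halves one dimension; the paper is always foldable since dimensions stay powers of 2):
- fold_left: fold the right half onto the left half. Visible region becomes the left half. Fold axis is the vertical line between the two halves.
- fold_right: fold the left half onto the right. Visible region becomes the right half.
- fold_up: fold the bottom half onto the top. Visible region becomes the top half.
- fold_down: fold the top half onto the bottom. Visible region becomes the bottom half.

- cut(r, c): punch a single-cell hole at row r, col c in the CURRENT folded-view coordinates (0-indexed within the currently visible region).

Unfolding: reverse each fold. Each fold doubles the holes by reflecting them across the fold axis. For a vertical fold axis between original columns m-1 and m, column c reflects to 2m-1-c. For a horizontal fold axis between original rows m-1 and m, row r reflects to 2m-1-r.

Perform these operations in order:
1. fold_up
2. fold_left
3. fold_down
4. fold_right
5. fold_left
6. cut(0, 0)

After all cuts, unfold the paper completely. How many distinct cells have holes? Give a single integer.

Answer: 32

Derivation:
Op 1 fold_up: fold axis h@2; visible region now rows[0,2) x cols[0,16) = 2x16
Op 2 fold_left: fold axis v@8; visible region now rows[0,2) x cols[0,8) = 2x8
Op 3 fold_down: fold axis h@1; visible region now rows[1,2) x cols[0,8) = 1x8
Op 4 fold_right: fold axis v@4; visible region now rows[1,2) x cols[4,8) = 1x4
Op 5 fold_left: fold axis v@6; visible region now rows[1,2) x cols[4,6) = 1x2
Op 6 cut(0, 0): punch at orig (1,4); cuts so far [(1, 4)]; region rows[1,2) x cols[4,6) = 1x2
Unfold 1 (reflect across v@6): 2 holes -> [(1, 4), (1, 7)]
Unfold 2 (reflect across v@4): 4 holes -> [(1, 0), (1, 3), (1, 4), (1, 7)]
Unfold 3 (reflect across h@1): 8 holes -> [(0, 0), (0, 3), (0, 4), (0, 7), (1, 0), (1, 3), (1, 4), (1, 7)]
Unfold 4 (reflect across v@8): 16 holes -> [(0, 0), (0, 3), (0, 4), (0, 7), (0, 8), (0, 11), (0, 12), (0, 15), (1, 0), (1, 3), (1, 4), (1, 7), (1, 8), (1, 11), (1, 12), (1, 15)]
Unfold 5 (reflect across h@2): 32 holes -> [(0, 0), (0, 3), (0, 4), (0, 7), (0, 8), (0, 11), (0, 12), (0, 15), (1, 0), (1, 3), (1, 4), (1, 7), (1, 8), (1, 11), (1, 12), (1, 15), (2, 0), (2, 3), (2, 4), (2, 7), (2, 8), (2, 11), (2, 12), (2, 15), (3, 0), (3, 3), (3, 4), (3, 7), (3, 8), (3, 11), (3, 12), (3, 15)]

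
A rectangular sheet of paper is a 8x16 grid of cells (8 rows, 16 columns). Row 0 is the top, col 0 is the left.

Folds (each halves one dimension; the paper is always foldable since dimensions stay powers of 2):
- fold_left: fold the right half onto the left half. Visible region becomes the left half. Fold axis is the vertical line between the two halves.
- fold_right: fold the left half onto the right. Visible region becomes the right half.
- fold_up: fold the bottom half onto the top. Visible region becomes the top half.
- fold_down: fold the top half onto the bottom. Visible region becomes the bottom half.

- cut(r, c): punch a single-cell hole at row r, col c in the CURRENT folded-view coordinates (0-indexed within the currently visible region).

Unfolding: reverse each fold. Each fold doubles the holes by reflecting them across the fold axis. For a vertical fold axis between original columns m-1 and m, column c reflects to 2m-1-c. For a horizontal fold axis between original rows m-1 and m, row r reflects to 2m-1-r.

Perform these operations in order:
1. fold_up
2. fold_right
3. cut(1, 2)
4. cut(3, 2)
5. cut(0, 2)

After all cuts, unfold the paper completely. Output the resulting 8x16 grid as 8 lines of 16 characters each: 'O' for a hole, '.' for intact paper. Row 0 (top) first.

Answer: .....O....O.....
.....O....O.....
................
.....O....O.....
.....O....O.....
................
.....O....O.....
.....O....O.....

Derivation:
Op 1 fold_up: fold axis h@4; visible region now rows[0,4) x cols[0,16) = 4x16
Op 2 fold_right: fold axis v@8; visible region now rows[0,4) x cols[8,16) = 4x8
Op 3 cut(1, 2): punch at orig (1,10); cuts so far [(1, 10)]; region rows[0,4) x cols[8,16) = 4x8
Op 4 cut(3, 2): punch at orig (3,10); cuts so far [(1, 10), (3, 10)]; region rows[0,4) x cols[8,16) = 4x8
Op 5 cut(0, 2): punch at orig (0,10); cuts so far [(0, 10), (1, 10), (3, 10)]; region rows[0,4) x cols[8,16) = 4x8
Unfold 1 (reflect across v@8): 6 holes -> [(0, 5), (0, 10), (1, 5), (1, 10), (3, 5), (3, 10)]
Unfold 2 (reflect across h@4): 12 holes -> [(0, 5), (0, 10), (1, 5), (1, 10), (3, 5), (3, 10), (4, 5), (4, 10), (6, 5), (6, 10), (7, 5), (7, 10)]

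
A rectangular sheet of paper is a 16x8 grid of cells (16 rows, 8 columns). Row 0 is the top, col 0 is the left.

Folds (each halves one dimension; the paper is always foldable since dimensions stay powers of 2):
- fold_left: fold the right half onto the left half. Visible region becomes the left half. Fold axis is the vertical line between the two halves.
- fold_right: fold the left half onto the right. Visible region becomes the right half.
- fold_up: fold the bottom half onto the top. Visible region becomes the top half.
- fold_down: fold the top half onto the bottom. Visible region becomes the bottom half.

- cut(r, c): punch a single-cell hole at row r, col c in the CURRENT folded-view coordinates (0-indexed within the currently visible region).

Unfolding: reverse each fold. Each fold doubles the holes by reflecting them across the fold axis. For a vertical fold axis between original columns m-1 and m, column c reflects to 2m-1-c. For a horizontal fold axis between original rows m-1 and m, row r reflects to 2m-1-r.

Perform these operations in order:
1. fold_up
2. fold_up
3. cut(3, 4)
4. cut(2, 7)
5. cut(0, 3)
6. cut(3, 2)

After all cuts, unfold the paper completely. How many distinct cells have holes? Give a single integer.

Answer: 16

Derivation:
Op 1 fold_up: fold axis h@8; visible region now rows[0,8) x cols[0,8) = 8x8
Op 2 fold_up: fold axis h@4; visible region now rows[0,4) x cols[0,8) = 4x8
Op 3 cut(3, 4): punch at orig (3,4); cuts so far [(3, 4)]; region rows[0,4) x cols[0,8) = 4x8
Op 4 cut(2, 7): punch at orig (2,7); cuts so far [(2, 7), (3, 4)]; region rows[0,4) x cols[0,8) = 4x8
Op 5 cut(0, 3): punch at orig (0,3); cuts so far [(0, 3), (2, 7), (3, 4)]; region rows[0,4) x cols[0,8) = 4x8
Op 6 cut(3, 2): punch at orig (3,2); cuts so far [(0, 3), (2, 7), (3, 2), (3, 4)]; region rows[0,4) x cols[0,8) = 4x8
Unfold 1 (reflect across h@4): 8 holes -> [(0, 3), (2, 7), (3, 2), (3, 4), (4, 2), (4, 4), (5, 7), (7, 3)]
Unfold 2 (reflect across h@8): 16 holes -> [(0, 3), (2, 7), (3, 2), (3, 4), (4, 2), (4, 4), (5, 7), (7, 3), (8, 3), (10, 7), (11, 2), (11, 4), (12, 2), (12, 4), (13, 7), (15, 3)]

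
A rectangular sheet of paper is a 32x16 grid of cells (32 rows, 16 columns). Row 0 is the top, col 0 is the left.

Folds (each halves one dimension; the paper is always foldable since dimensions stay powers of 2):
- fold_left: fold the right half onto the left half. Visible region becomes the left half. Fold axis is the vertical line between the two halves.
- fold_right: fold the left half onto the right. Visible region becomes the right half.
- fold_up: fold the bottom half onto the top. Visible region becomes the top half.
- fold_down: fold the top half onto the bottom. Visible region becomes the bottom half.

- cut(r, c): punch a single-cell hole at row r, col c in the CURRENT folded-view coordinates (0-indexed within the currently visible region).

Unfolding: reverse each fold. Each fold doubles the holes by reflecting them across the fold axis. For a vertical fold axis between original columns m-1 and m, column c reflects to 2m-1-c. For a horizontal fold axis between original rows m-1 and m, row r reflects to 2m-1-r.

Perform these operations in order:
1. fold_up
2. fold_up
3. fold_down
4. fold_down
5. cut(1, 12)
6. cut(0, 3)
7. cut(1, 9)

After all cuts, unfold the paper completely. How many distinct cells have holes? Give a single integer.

Op 1 fold_up: fold axis h@16; visible region now rows[0,16) x cols[0,16) = 16x16
Op 2 fold_up: fold axis h@8; visible region now rows[0,8) x cols[0,16) = 8x16
Op 3 fold_down: fold axis h@4; visible region now rows[4,8) x cols[0,16) = 4x16
Op 4 fold_down: fold axis h@6; visible region now rows[6,8) x cols[0,16) = 2x16
Op 5 cut(1, 12): punch at orig (7,12); cuts so far [(7, 12)]; region rows[6,8) x cols[0,16) = 2x16
Op 6 cut(0, 3): punch at orig (6,3); cuts so far [(6, 3), (7, 12)]; region rows[6,8) x cols[0,16) = 2x16
Op 7 cut(1, 9): punch at orig (7,9); cuts so far [(6, 3), (7, 9), (7, 12)]; region rows[6,8) x cols[0,16) = 2x16
Unfold 1 (reflect across h@6): 6 holes -> [(4, 9), (4, 12), (5, 3), (6, 3), (7, 9), (7, 12)]
Unfold 2 (reflect across h@4): 12 holes -> [(0, 9), (0, 12), (1, 3), (2, 3), (3, 9), (3, 12), (4, 9), (4, 12), (5, 3), (6, 3), (7, 9), (7, 12)]
Unfold 3 (reflect across h@8): 24 holes -> [(0, 9), (0, 12), (1, 3), (2, 3), (3, 9), (3, 12), (4, 9), (4, 12), (5, 3), (6, 3), (7, 9), (7, 12), (8, 9), (8, 12), (9, 3), (10, 3), (11, 9), (11, 12), (12, 9), (12, 12), (13, 3), (14, 3), (15, 9), (15, 12)]
Unfold 4 (reflect across h@16): 48 holes -> [(0, 9), (0, 12), (1, 3), (2, 3), (3, 9), (3, 12), (4, 9), (4, 12), (5, 3), (6, 3), (7, 9), (7, 12), (8, 9), (8, 12), (9, 3), (10, 3), (11, 9), (11, 12), (12, 9), (12, 12), (13, 3), (14, 3), (15, 9), (15, 12), (16, 9), (16, 12), (17, 3), (18, 3), (19, 9), (19, 12), (20, 9), (20, 12), (21, 3), (22, 3), (23, 9), (23, 12), (24, 9), (24, 12), (25, 3), (26, 3), (27, 9), (27, 12), (28, 9), (28, 12), (29, 3), (30, 3), (31, 9), (31, 12)]

Answer: 48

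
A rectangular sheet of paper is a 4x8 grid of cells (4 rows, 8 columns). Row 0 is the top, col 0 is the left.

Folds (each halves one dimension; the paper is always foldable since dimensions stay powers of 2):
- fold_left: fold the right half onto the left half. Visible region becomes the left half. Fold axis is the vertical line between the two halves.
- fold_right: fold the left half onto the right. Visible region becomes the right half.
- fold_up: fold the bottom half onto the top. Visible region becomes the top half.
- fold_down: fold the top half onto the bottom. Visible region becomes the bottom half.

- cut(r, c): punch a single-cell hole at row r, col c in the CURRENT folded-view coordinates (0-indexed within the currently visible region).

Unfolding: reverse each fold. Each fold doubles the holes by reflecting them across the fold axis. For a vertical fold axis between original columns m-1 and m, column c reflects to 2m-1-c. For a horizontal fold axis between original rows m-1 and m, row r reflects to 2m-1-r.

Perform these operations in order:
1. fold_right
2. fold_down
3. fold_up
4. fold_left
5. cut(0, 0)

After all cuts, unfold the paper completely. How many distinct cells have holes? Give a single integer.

Op 1 fold_right: fold axis v@4; visible region now rows[0,4) x cols[4,8) = 4x4
Op 2 fold_down: fold axis h@2; visible region now rows[2,4) x cols[4,8) = 2x4
Op 3 fold_up: fold axis h@3; visible region now rows[2,3) x cols[4,8) = 1x4
Op 4 fold_left: fold axis v@6; visible region now rows[2,3) x cols[4,6) = 1x2
Op 5 cut(0, 0): punch at orig (2,4); cuts so far [(2, 4)]; region rows[2,3) x cols[4,6) = 1x2
Unfold 1 (reflect across v@6): 2 holes -> [(2, 4), (2, 7)]
Unfold 2 (reflect across h@3): 4 holes -> [(2, 4), (2, 7), (3, 4), (3, 7)]
Unfold 3 (reflect across h@2): 8 holes -> [(0, 4), (0, 7), (1, 4), (1, 7), (2, 4), (2, 7), (3, 4), (3, 7)]
Unfold 4 (reflect across v@4): 16 holes -> [(0, 0), (0, 3), (0, 4), (0, 7), (1, 0), (1, 3), (1, 4), (1, 7), (2, 0), (2, 3), (2, 4), (2, 7), (3, 0), (3, 3), (3, 4), (3, 7)]

Answer: 16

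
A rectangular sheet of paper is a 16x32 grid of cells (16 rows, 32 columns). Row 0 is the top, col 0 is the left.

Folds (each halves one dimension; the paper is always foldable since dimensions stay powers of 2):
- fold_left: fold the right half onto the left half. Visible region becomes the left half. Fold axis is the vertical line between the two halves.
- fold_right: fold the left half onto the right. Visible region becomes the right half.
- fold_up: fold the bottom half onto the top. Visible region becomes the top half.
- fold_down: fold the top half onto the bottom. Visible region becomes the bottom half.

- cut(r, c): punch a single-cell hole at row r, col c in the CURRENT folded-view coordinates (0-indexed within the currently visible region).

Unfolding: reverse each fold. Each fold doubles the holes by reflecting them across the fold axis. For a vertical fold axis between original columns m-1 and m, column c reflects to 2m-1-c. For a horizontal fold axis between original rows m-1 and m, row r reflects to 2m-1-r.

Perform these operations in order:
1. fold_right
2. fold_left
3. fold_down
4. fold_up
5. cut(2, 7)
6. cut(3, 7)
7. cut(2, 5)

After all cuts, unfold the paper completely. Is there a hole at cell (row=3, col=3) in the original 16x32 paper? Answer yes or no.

Op 1 fold_right: fold axis v@16; visible region now rows[0,16) x cols[16,32) = 16x16
Op 2 fold_left: fold axis v@24; visible region now rows[0,16) x cols[16,24) = 16x8
Op 3 fold_down: fold axis h@8; visible region now rows[8,16) x cols[16,24) = 8x8
Op 4 fold_up: fold axis h@12; visible region now rows[8,12) x cols[16,24) = 4x8
Op 5 cut(2, 7): punch at orig (10,23); cuts so far [(10, 23)]; region rows[8,12) x cols[16,24) = 4x8
Op 6 cut(3, 7): punch at orig (11,23); cuts so far [(10, 23), (11, 23)]; region rows[8,12) x cols[16,24) = 4x8
Op 7 cut(2, 5): punch at orig (10,21); cuts so far [(10, 21), (10, 23), (11, 23)]; region rows[8,12) x cols[16,24) = 4x8
Unfold 1 (reflect across h@12): 6 holes -> [(10, 21), (10, 23), (11, 23), (12, 23), (13, 21), (13, 23)]
Unfold 2 (reflect across h@8): 12 holes -> [(2, 21), (2, 23), (3, 23), (4, 23), (5, 21), (5, 23), (10, 21), (10, 23), (11, 23), (12, 23), (13, 21), (13, 23)]
Unfold 3 (reflect across v@24): 24 holes -> [(2, 21), (2, 23), (2, 24), (2, 26), (3, 23), (3, 24), (4, 23), (4, 24), (5, 21), (5, 23), (5, 24), (5, 26), (10, 21), (10, 23), (10, 24), (10, 26), (11, 23), (11, 24), (12, 23), (12, 24), (13, 21), (13, 23), (13, 24), (13, 26)]
Unfold 4 (reflect across v@16): 48 holes -> [(2, 5), (2, 7), (2, 8), (2, 10), (2, 21), (2, 23), (2, 24), (2, 26), (3, 7), (3, 8), (3, 23), (3, 24), (4, 7), (4, 8), (4, 23), (4, 24), (5, 5), (5, 7), (5, 8), (5, 10), (5, 21), (5, 23), (5, 24), (5, 26), (10, 5), (10, 7), (10, 8), (10, 10), (10, 21), (10, 23), (10, 24), (10, 26), (11, 7), (11, 8), (11, 23), (11, 24), (12, 7), (12, 8), (12, 23), (12, 24), (13, 5), (13, 7), (13, 8), (13, 10), (13, 21), (13, 23), (13, 24), (13, 26)]
Holes: [(2, 5), (2, 7), (2, 8), (2, 10), (2, 21), (2, 23), (2, 24), (2, 26), (3, 7), (3, 8), (3, 23), (3, 24), (4, 7), (4, 8), (4, 23), (4, 24), (5, 5), (5, 7), (5, 8), (5, 10), (5, 21), (5, 23), (5, 24), (5, 26), (10, 5), (10, 7), (10, 8), (10, 10), (10, 21), (10, 23), (10, 24), (10, 26), (11, 7), (11, 8), (11, 23), (11, 24), (12, 7), (12, 8), (12, 23), (12, 24), (13, 5), (13, 7), (13, 8), (13, 10), (13, 21), (13, 23), (13, 24), (13, 26)]

Answer: no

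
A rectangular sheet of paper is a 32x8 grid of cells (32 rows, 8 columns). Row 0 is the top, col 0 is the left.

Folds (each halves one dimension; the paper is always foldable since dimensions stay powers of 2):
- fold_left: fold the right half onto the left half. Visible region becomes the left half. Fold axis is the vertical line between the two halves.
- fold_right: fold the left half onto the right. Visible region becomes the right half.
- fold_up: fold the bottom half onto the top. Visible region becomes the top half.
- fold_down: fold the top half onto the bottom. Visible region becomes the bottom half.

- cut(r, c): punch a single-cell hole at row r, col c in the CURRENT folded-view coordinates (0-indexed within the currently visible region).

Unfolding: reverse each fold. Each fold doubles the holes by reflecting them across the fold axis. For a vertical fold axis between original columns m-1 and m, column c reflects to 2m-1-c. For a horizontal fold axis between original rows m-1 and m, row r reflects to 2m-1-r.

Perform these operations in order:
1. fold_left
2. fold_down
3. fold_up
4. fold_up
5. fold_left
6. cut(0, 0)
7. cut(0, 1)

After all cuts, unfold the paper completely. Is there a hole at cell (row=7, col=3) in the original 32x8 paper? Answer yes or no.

Op 1 fold_left: fold axis v@4; visible region now rows[0,32) x cols[0,4) = 32x4
Op 2 fold_down: fold axis h@16; visible region now rows[16,32) x cols[0,4) = 16x4
Op 3 fold_up: fold axis h@24; visible region now rows[16,24) x cols[0,4) = 8x4
Op 4 fold_up: fold axis h@20; visible region now rows[16,20) x cols[0,4) = 4x4
Op 5 fold_left: fold axis v@2; visible region now rows[16,20) x cols[0,2) = 4x2
Op 6 cut(0, 0): punch at orig (16,0); cuts so far [(16, 0)]; region rows[16,20) x cols[0,2) = 4x2
Op 7 cut(0, 1): punch at orig (16,1); cuts so far [(16, 0), (16, 1)]; region rows[16,20) x cols[0,2) = 4x2
Unfold 1 (reflect across v@2): 4 holes -> [(16, 0), (16, 1), (16, 2), (16, 3)]
Unfold 2 (reflect across h@20): 8 holes -> [(16, 0), (16, 1), (16, 2), (16, 3), (23, 0), (23, 1), (23, 2), (23, 3)]
Unfold 3 (reflect across h@24): 16 holes -> [(16, 0), (16, 1), (16, 2), (16, 3), (23, 0), (23, 1), (23, 2), (23, 3), (24, 0), (24, 1), (24, 2), (24, 3), (31, 0), (31, 1), (31, 2), (31, 3)]
Unfold 4 (reflect across h@16): 32 holes -> [(0, 0), (0, 1), (0, 2), (0, 3), (7, 0), (7, 1), (7, 2), (7, 3), (8, 0), (8, 1), (8, 2), (8, 3), (15, 0), (15, 1), (15, 2), (15, 3), (16, 0), (16, 1), (16, 2), (16, 3), (23, 0), (23, 1), (23, 2), (23, 3), (24, 0), (24, 1), (24, 2), (24, 3), (31, 0), (31, 1), (31, 2), (31, 3)]
Unfold 5 (reflect across v@4): 64 holes -> [(0, 0), (0, 1), (0, 2), (0, 3), (0, 4), (0, 5), (0, 6), (0, 7), (7, 0), (7, 1), (7, 2), (7, 3), (7, 4), (7, 5), (7, 6), (7, 7), (8, 0), (8, 1), (8, 2), (8, 3), (8, 4), (8, 5), (8, 6), (8, 7), (15, 0), (15, 1), (15, 2), (15, 3), (15, 4), (15, 5), (15, 6), (15, 7), (16, 0), (16, 1), (16, 2), (16, 3), (16, 4), (16, 5), (16, 6), (16, 7), (23, 0), (23, 1), (23, 2), (23, 3), (23, 4), (23, 5), (23, 6), (23, 7), (24, 0), (24, 1), (24, 2), (24, 3), (24, 4), (24, 5), (24, 6), (24, 7), (31, 0), (31, 1), (31, 2), (31, 3), (31, 4), (31, 5), (31, 6), (31, 7)]
Holes: [(0, 0), (0, 1), (0, 2), (0, 3), (0, 4), (0, 5), (0, 6), (0, 7), (7, 0), (7, 1), (7, 2), (7, 3), (7, 4), (7, 5), (7, 6), (7, 7), (8, 0), (8, 1), (8, 2), (8, 3), (8, 4), (8, 5), (8, 6), (8, 7), (15, 0), (15, 1), (15, 2), (15, 3), (15, 4), (15, 5), (15, 6), (15, 7), (16, 0), (16, 1), (16, 2), (16, 3), (16, 4), (16, 5), (16, 6), (16, 7), (23, 0), (23, 1), (23, 2), (23, 3), (23, 4), (23, 5), (23, 6), (23, 7), (24, 0), (24, 1), (24, 2), (24, 3), (24, 4), (24, 5), (24, 6), (24, 7), (31, 0), (31, 1), (31, 2), (31, 3), (31, 4), (31, 5), (31, 6), (31, 7)]

Answer: yes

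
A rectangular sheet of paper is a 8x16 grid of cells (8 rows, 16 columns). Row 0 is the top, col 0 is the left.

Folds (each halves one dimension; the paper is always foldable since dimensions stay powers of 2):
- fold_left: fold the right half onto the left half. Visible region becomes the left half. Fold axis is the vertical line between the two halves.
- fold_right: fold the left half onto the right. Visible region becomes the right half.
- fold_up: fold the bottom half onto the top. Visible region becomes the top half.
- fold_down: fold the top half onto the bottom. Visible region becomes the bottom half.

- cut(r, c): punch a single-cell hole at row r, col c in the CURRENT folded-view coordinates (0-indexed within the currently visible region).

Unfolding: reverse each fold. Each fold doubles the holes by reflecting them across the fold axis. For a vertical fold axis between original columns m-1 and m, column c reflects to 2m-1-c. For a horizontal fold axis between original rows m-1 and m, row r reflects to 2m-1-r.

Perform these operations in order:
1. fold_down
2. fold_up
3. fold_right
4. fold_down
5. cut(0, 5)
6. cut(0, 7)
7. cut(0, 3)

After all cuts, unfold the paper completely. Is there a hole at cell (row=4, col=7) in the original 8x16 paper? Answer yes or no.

Op 1 fold_down: fold axis h@4; visible region now rows[4,8) x cols[0,16) = 4x16
Op 2 fold_up: fold axis h@6; visible region now rows[4,6) x cols[0,16) = 2x16
Op 3 fold_right: fold axis v@8; visible region now rows[4,6) x cols[8,16) = 2x8
Op 4 fold_down: fold axis h@5; visible region now rows[5,6) x cols[8,16) = 1x8
Op 5 cut(0, 5): punch at orig (5,13); cuts so far [(5, 13)]; region rows[5,6) x cols[8,16) = 1x8
Op 6 cut(0, 7): punch at orig (5,15); cuts so far [(5, 13), (5, 15)]; region rows[5,6) x cols[8,16) = 1x8
Op 7 cut(0, 3): punch at orig (5,11); cuts so far [(5, 11), (5, 13), (5, 15)]; region rows[5,6) x cols[8,16) = 1x8
Unfold 1 (reflect across h@5): 6 holes -> [(4, 11), (4, 13), (4, 15), (5, 11), (5, 13), (5, 15)]
Unfold 2 (reflect across v@8): 12 holes -> [(4, 0), (4, 2), (4, 4), (4, 11), (4, 13), (4, 15), (5, 0), (5, 2), (5, 4), (5, 11), (5, 13), (5, 15)]
Unfold 3 (reflect across h@6): 24 holes -> [(4, 0), (4, 2), (4, 4), (4, 11), (4, 13), (4, 15), (5, 0), (5, 2), (5, 4), (5, 11), (5, 13), (5, 15), (6, 0), (6, 2), (6, 4), (6, 11), (6, 13), (6, 15), (7, 0), (7, 2), (7, 4), (7, 11), (7, 13), (7, 15)]
Unfold 4 (reflect across h@4): 48 holes -> [(0, 0), (0, 2), (0, 4), (0, 11), (0, 13), (0, 15), (1, 0), (1, 2), (1, 4), (1, 11), (1, 13), (1, 15), (2, 0), (2, 2), (2, 4), (2, 11), (2, 13), (2, 15), (3, 0), (3, 2), (3, 4), (3, 11), (3, 13), (3, 15), (4, 0), (4, 2), (4, 4), (4, 11), (4, 13), (4, 15), (5, 0), (5, 2), (5, 4), (5, 11), (5, 13), (5, 15), (6, 0), (6, 2), (6, 4), (6, 11), (6, 13), (6, 15), (7, 0), (7, 2), (7, 4), (7, 11), (7, 13), (7, 15)]
Holes: [(0, 0), (0, 2), (0, 4), (0, 11), (0, 13), (0, 15), (1, 0), (1, 2), (1, 4), (1, 11), (1, 13), (1, 15), (2, 0), (2, 2), (2, 4), (2, 11), (2, 13), (2, 15), (3, 0), (3, 2), (3, 4), (3, 11), (3, 13), (3, 15), (4, 0), (4, 2), (4, 4), (4, 11), (4, 13), (4, 15), (5, 0), (5, 2), (5, 4), (5, 11), (5, 13), (5, 15), (6, 0), (6, 2), (6, 4), (6, 11), (6, 13), (6, 15), (7, 0), (7, 2), (7, 4), (7, 11), (7, 13), (7, 15)]

Answer: no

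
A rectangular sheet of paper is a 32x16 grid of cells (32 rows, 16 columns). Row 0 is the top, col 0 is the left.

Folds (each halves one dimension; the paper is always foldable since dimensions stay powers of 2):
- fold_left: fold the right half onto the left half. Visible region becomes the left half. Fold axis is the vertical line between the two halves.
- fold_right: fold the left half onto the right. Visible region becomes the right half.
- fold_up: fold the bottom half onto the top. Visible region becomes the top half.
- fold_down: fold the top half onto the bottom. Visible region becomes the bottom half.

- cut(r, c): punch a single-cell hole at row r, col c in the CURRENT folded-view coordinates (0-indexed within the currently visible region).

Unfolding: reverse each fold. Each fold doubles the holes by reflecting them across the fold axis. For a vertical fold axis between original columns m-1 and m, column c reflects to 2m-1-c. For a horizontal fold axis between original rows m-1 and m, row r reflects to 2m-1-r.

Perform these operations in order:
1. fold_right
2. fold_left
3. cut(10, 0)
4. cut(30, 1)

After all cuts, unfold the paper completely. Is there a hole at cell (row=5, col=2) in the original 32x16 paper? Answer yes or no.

Op 1 fold_right: fold axis v@8; visible region now rows[0,32) x cols[8,16) = 32x8
Op 2 fold_left: fold axis v@12; visible region now rows[0,32) x cols[8,12) = 32x4
Op 3 cut(10, 0): punch at orig (10,8); cuts so far [(10, 8)]; region rows[0,32) x cols[8,12) = 32x4
Op 4 cut(30, 1): punch at orig (30,9); cuts so far [(10, 8), (30, 9)]; region rows[0,32) x cols[8,12) = 32x4
Unfold 1 (reflect across v@12): 4 holes -> [(10, 8), (10, 15), (30, 9), (30, 14)]
Unfold 2 (reflect across v@8): 8 holes -> [(10, 0), (10, 7), (10, 8), (10, 15), (30, 1), (30, 6), (30, 9), (30, 14)]
Holes: [(10, 0), (10, 7), (10, 8), (10, 15), (30, 1), (30, 6), (30, 9), (30, 14)]

Answer: no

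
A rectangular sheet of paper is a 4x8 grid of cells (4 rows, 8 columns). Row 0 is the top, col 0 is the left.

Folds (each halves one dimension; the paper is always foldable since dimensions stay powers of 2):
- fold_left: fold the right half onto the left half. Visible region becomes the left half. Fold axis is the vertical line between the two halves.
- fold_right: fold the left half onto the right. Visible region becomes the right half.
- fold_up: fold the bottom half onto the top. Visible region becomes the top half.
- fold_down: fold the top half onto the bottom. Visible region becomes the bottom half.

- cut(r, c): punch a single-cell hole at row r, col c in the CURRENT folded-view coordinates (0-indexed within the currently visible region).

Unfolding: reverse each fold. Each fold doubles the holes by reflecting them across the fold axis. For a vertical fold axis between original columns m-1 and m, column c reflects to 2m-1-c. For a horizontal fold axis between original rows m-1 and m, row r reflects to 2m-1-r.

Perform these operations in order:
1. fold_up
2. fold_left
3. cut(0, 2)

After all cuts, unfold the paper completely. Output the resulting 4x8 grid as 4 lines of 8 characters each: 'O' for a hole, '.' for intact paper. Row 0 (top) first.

Answer: ..O..O..
........
........
..O..O..

Derivation:
Op 1 fold_up: fold axis h@2; visible region now rows[0,2) x cols[0,8) = 2x8
Op 2 fold_left: fold axis v@4; visible region now rows[0,2) x cols[0,4) = 2x4
Op 3 cut(0, 2): punch at orig (0,2); cuts so far [(0, 2)]; region rows[0,2) x cols[0,4) = 2x4
Unfold 1 (reflect across v@4): 2 holes -> [(0, 2), (0, 5)]
Unfold 2 (reflect across h@2): 4 holes -> [(0, 2), (0, 5), (3, 2), (3, 5)]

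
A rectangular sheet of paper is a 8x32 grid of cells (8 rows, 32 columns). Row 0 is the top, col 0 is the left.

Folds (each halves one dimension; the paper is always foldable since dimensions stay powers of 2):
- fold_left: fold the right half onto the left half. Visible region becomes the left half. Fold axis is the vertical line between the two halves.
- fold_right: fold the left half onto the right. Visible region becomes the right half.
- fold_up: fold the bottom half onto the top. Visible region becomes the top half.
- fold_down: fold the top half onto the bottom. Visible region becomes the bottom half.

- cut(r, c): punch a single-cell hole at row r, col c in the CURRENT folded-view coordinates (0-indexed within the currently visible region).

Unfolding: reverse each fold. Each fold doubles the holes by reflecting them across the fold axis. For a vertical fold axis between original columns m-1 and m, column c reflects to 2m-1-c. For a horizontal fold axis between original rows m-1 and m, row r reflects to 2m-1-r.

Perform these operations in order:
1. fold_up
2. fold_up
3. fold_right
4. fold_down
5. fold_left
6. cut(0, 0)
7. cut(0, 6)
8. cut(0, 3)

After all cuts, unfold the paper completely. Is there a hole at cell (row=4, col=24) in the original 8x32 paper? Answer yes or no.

Answer: no

Derivation:
Op 1 fold_up: fold axis h@4; visible region now rows[0,4) x cols[0,32) = 4x32
Op 2 fold_up: fold axis h@2; visible region now rows[0,2) x cols[0,32) = 2x32
Op 3 fold_right: fold axis v@16; visible region now rows[0,2) x cols[16,32) = 2x16
Op 4 fold_down: fold axis h@1; visible region now rows[1,2) x cols[16,32) = 1x16
Op 5 fold_left: fold axis v@24; visible region now rows[1,2) x cols[16,24) = 1x8
Op 6 cut(0, 0): punch at orig (1,16); cuts so far [(1, 16)]; region rows[1,2) x cols[16,24) = 1x8
Op 7 cut(0, 6): punch at orig (1,22); cuts so far [(1, 16), (1, 22)]; region rows[1,2) x cols[16,24) = 1x8
Op 8 cut(0, 3): punch at orig (1,19); cuts so far [(1, 16), (1, 19), (1, 22)]; region rows[1,2) x cols[16,24) = 1x8
Unfold 1 (reflect across v@24): 6 holes -> [(1, 16), (1, 19), (1, 22), (1, 25), (1, 28), (1, 31)]
Unfold 2 (reflect across h@1): 12 holes -> [(0, 16), (0, 19), (0, 22), (0, 25), (0, 28), (0, 31), (1, 16), (1, 19), (1, 22), (1, 25), (1, 28), (1, 31)]
Unfold 3 (reflect across v@16): 24 holes -> [(0, 0), (0, 3), (0, 6), (0, 9), (0, 12), (0, 15), (0, 16), (0, 19), (0, 22), (0, 25), (0, 28), (0, 31), (1, 0), (1, 3), (1, 6), (1, 9), (1, 12), (1, 15), (1, 16), (1, 19), (1, 22), (1, 25), (1, 28), (1, 31)]
Unfold 4 (reflect across h@2): 48 holes -> [(0, 0), (0, 3), (0, 6), (0, 9), (0, 12), (0, 15), (0, 16), (0, 19), (0, 22), (0, 25), (0, 28), (0, 31), (1, 0), (1, 3), (1, 6), (1, 9), (1, 12), (1, 15), (1, 16), (1, 19), (1, 22), (1, 25), (1, 28), (1, 31), (2, 0), (2, 3), (2, 6), (2, 9), (2, 12), (2, 15), (2, 16), (2, 19), (2, 22), (2, 25), (2, 28), (2, 31), (3, 0), (3, 3), (3, 6), (3, 9), (3, 12), (3, 15), (3, 16), (3, 19), (3, 22), (3, 25), (3, 28), (3, 31)]
Unfold 5 (reflect across h@4): 96 holes -> [(0, 0), (0, 3), (0, 6), (0, 9), (0, 12), (0, 15), (0, 16), (0, 19), (0, 22), (0, 25), (0, 28), (0, 31), (1, 0), (1, 3), (1, 6), (1, 9), (1, 12), (1, 15), (1, 16), (1, 19), (1, 22), (1, 25), (1, 28), (1, 31), (2, 0), (2, 3), (2, 6), (2, 9), (2, 12), (2, 15), (2, 16), (2, 19), (2, 22), (2, 25), (2, 28), (2, 31), (3, 0), (3, 3), (3, 6), (3, 9), (3, 12), (3, 15), (3, 16), (3, 19), (3, 22), (3, 25), (3, 28), (3, 31), (4, 0), (4, 3), (4, 6), (4, 9), (4, 12), (4, 15), (4, 16), (4, 19), (4, 22), (4, 25), (4, 28), (4, 31), (5, 0), (5, 3), (5, 6), (5, 9), (5, 12), (5, 15), (5, 16), (5, 19), (5, 22), (5, 25), (5, 28), (5, 31), (6, 0), (6, 3), (6, 6), (6, 9), (6, 12), (6, 15), (6, 16), (6, 19), (6, 22), (6, 25), (6, 28), (6, 31), (7, 0), (7, 3), (7, 6), (7, 9), (7, 12), (7, 15), (7, 16), (7, 19), (7, 22), (7, 25), (7, 28), (7, 31)]
Holes: [(0, 0), (0, 3), (0, 6), (0, 9), (0, 12), (0, 15), (0, 16), (0, 19), (0, 22), (0, 25), (0, 28), (0, 31), (1, 0), (1, 3), (1, 6), (1, 9), (1, 12), (1, 15), (1, 16), (1, 19), (1, 22), (1, 25), (1, 28), (1, 31), (2, 0), (2, 3), (2, 6), (2, 9), (2, 12), (2, 15), (2, 16), (2, 19), (2, 22), (2, 25), (2, 28), (2, 31), (3, 0), (3, 3), (3, 6), (3, 9), (3, 12), (3, 15), (3, 16), (3, 19), (3, 22), (3, 25), (3, 28), (3, 31), (4, 0), (4, 3), (4, 6), (4, 9), (4, 12), (4, 15), (4, 16), (4, 19), (4, 22), (4, 25), (4, 28), (4, 31), (5, 0), (5, 3), (5, 6), (5, 9), (5, 12), (5, 15), (5, 16), (5, 19), (5, 22), (5, 25), (5, 28), (5, 31), (6, 0), (6, 3), (6, 6), (6, 9), (6, 12), (6, 15), (6, 16), (6, 19), (6, 22), (6, 25), (6, 28), (6, 31), (7, 0), (7, 3), (7, 6), (7, 9), (7, 12), (7, 15), (7, 16), (7, 19), (7, 22), (7, 25), (7, 28), (7, 31)]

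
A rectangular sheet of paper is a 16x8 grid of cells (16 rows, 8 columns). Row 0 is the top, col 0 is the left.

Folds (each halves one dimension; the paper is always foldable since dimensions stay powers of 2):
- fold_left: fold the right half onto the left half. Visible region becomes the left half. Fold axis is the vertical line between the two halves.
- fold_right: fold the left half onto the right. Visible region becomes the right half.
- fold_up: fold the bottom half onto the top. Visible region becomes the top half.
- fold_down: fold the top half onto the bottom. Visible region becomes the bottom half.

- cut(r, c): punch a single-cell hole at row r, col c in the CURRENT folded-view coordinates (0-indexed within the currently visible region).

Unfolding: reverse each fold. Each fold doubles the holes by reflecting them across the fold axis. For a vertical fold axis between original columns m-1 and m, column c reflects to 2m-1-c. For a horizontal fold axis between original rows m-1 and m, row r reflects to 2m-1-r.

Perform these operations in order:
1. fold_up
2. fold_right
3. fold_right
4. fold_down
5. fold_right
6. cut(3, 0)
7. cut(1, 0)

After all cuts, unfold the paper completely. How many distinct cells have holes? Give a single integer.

Answer: 64

Derivation:
Op 1 fold_up: fold axis h@8; visible region now rows[0,8) x cols[0,8) = 8x8
Op 2 fold_right: fold axis v@4; visible region now rows[0,8) x cols[4,8) = 8x4
Op 3 fold_right: fold axis v@6; visible region now rows[0,8) x cols[6,8) = 8x2
Op 4 fold_down: fold axis h@4; visible region now rows[4,8) x cols[6,8) = 4x2
Op 5 fold_right: fold axis v@7; visible region now rows[4,8) x cols[7,8) = 4x1
Op 6 cut(3, 0): punch at orig (7,7); cuts so far [(7, 7)]; region rows[4,8) x cols[7,8) = 4x1
Op 7 cut(1, 0): punch at orig (5,7); cuts so far [(5, 7), (7, 7)]; region rows[4,8) x cols[7,8) = 4x1
Unfold 1 (reflect across v@7): 4 holes -> [(5, 6), (5, 7), (7, 6), (7, 7)]
Unfold 2 (reflect across h@4): 8 holes -> [(0, 6), (0, 7), (2, 6), (2, 7), (5, 6), (5, 7), (7, 6), (7, 7)]
Unfold 3 (reflect across v@6): 16 holes -> [(0, 4), (0, 5), (0, 6), (0, 7), (2, 4), (2, 5), (2, 6), (2, 7), (5, 4), (5, 5), (5, 6), (5, 7), (7, 4), (7, 5), (7, 6), (7, 7)]
Unfold 4 (reflect across v@4): 32 holes -> [(0, 0), (0, 1), (0, 2), (0, 3), (0, 4), (0, 5), (0, 6), (0, 7), (2, 0), (2, 1), (2, 2), (2, 3), (2, 4), (2, 5), (2, 6), (2, 7), (5, 0), (5, 1), (5, 2), (5, 3), (5, 4), (5, 5), (5, 6), (5, 7), (7, 0), (7, 1), (7, 2), (7, 3), (7, 4), (7, 5), (7, 6), (7, 7)]
Unfold 5 (reflect across h@8): 64 holes -> [(0, 0), (0, 1), (0, 2), (0, 3), (0, 4), (0, 5), (0, 6), (0, 7), (2, 0), (2, 1), (2, 2), (2, 3), (2, 4), (2, 5), (2, 6), (2, 7), (5, 0), (5, 1), (5, 2), (5, 3), (5, 4), (5, 5), (5, 6), (5, 7), (7, 0), (7, 1), (7, 2), (7, 3), (7, 4), (7, 5), (7, 6), (7, 7), (8, 0), (8, 1), (8, 2), (8, 3), (8, 4), (8, 5), (8, 6), (8, 7), (10, 0), (10, 1), (10, 2), (10, 3), (10, 4), (10, 5), (10, 6), (10, 7), (13, 0), (13, 1), (13, 2), (13, 3), (13, 4), (13, 5), (13, 6), (13, 7), (15, 0), (15, 1), (15, 2), (15, 3), (15, 4), (15, 5), (15, 6), (15, 7)]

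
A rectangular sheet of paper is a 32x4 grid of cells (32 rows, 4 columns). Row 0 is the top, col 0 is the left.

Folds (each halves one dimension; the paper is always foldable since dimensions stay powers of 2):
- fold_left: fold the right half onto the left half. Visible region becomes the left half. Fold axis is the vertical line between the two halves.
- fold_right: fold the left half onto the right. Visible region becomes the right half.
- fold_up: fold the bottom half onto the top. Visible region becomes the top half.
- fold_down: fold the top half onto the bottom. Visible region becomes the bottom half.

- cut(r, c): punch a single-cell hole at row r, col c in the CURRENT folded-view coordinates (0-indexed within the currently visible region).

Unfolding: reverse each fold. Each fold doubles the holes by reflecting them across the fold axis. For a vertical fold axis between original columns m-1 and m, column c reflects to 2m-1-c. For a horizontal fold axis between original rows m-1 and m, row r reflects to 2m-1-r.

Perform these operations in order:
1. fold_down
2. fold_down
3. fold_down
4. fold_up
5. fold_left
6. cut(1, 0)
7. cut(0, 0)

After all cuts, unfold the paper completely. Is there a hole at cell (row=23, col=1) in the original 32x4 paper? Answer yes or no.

Answer: no

Derivation:
Op 1 fold_down: fold axis h@16; visible region now rows[16,32) x cols[0,4) = 16x4
Op 2 fold_down: fold axis h@24; visible region now rows[24,32) x cols[0,4) = 8x4
Op 3 fold_down: fold axis h@28; visible region now rows[28,32) x cols[0,4) = 4x4
Op 4 fold_up: fold axis h@30; visible region now rows[28,30) x cols[0,4) = 2x4
Op 5 fold_left: fold axis v@2; visible region now rows[28,30) x cols[0,2) = 2x2
Op 6 cut(1, 0): punch at orig (29,0); cuts so far [(29, 0)]; region rows[28,30) x cols[0,2) = 2x2
Op 7 cut(0, 0): punch at orig (28,0); cuts so far [(28, 0), (29, 0)]; region rows[28,30) x cols[0,2) = 2x2
Unfold 1 (reflect across v@2): 4 holes -> [(28, 0), (28, 3), (29, 0), (29, 3)]
Unfold 2 (reflect across h@30): 8 holes -> [(28, 0), (28, 3), (29, 0), (29, 3), (30, 0), (30, 3), (31, 0), (31, 3)]
Unfold 3 (reflect across h@28): 16 holes -> [(24, 0), (24, 3), (25, 0), (25, 3), (26, 0), (26, 3), (27, 0), (27, 3), (28, 0), (28, 3), (29, 0), (29, 3), (30, 0), (30, 3), (31, 0), (31, 3)]
Unfold 4 (reflect across h@24): 32 holes -> [(16, 0), (16, 3), (17, 0), (17, 3), (18, 0), (18, 3), (19, 0), (19, 3), (20, 0), (20, 3), (21, 0), (21, 3), (22, 0), (22, 3), (23, 0), (23, 3), (24, 0), (24, 3), (25, 0), (25, 3), (26, 0), (26, 3), (27, 0), (27, 3), (28, 0), (28, 3), (29, 0), (29, 3), (30, 0), (30, 3), (31, 0), (31, 3)]
Unfold 5 (reflect across h@16): 64 holes -> [(0, 0), (0, 3), (1, 0), (1, 3), (2, 0), (2, 3), (3, 0), (3, 3), (4, 0), (4, 3), (5, 0), (5, 3), (6, 0), (6, 3), (7, 0), (7, 3), (8, 0), (8, 3), (9, 0), (9, 3), (10, 0), (10, 3), (11, 0), (11, 3), (12, 0), (12, 3), (13, 0), (13, 3), (14, 0), (14, 3), (15, 0), (15, 3), (16, 0), (16, 3), (17, 0), (17, 3), (18, 0), (18, 3), (19, 0), (19, 3), (20, 0), (20, 3), (21, 0), (21, 3), (22, 0), (22, 3), (23, 0), (23, 3), (24, 0), (24, 3), (25, 0), (25, 3), (26, 0), (26, 3), (27, 0), (27, 3), (28, 0), (28, 3), (29, 0), (29, 3), (30, 0), (30, 3), (31, 0), (31, 3)]
Holes: [(0, 0), (0, 3), (1, 0), (1, 3), (2, 0), (2, 3), (3, 0), (3, 3), (4, 0), (4, 3), (5, 0), (5, 3), (6, 0), (6, 3), (7, 0), (7, 3), (8, 0), (8, 3), (9, 0), (9, 3), (10, 0), (10, 3), (11, 0), (11, 3), (12, 0), (12, 3), (13, 0), (13, 3), (14, 0), (14, 3), (15, 0), (15, 3), (16, 0), (16, 3), (17, 0), (17, 3), (18, 0), (18, 3), (19, 0), (19, 3), (20, 0), (20, 3), (21, 0), (21, 3), (22, 0), (22, 3), (23, 0), (23, 3), (24, 0), (24, 3), (25, 0), (25, 3), (26, 0), (26, 3), (27, 0), (27, 3), (28, 0), (28, 3), (29, 0), (29, 3), (30, 0), (30, 3), (31, 0), (31, 3)]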